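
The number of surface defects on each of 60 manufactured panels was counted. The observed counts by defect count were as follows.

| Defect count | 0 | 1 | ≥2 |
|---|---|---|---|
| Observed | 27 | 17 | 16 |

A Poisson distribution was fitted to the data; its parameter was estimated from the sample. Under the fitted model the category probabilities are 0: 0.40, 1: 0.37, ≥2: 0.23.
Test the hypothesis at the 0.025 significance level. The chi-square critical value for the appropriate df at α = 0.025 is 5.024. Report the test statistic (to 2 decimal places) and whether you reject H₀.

Expected counts E_i = n·p_i: 60×0.40 = 24, 60×0.37 = 22.2, 60×0.23 = 13.8.
χ² = (27−24)²/24 + (17−22.2)²/22.2 + (16−13.8)²/13.8
   = 0.375 + 1.218 + 0.351
Sum = 1.94
df = 1. Since 1.94 < 5.024, we do not reject H₀.

1.94; do not reject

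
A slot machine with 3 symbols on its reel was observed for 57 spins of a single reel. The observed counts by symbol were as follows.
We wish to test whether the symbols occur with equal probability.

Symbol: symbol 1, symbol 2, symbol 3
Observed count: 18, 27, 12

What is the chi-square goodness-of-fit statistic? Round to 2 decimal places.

Expected count for each of the 3 categories: 57/3 = 19.
cat           O        E   (O−E)²/E
symbol 1     18       19      0.053
symbol 2     27       19      3.368
symbol 3     12       19      2.579
Sum = 6.00

6.00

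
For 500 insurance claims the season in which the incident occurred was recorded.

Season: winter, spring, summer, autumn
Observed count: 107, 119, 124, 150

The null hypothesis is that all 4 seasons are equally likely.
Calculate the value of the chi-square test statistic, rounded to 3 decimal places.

Expected count for each of the 4 categories: 500/4 = 125.
cat         O        E   (O−E)²/E
winter    107      125     2.5920
spring    119      125     0.2880
summer    124      125     0.0080
autumn    150      125     5.0000
Sum = 7.888

7.888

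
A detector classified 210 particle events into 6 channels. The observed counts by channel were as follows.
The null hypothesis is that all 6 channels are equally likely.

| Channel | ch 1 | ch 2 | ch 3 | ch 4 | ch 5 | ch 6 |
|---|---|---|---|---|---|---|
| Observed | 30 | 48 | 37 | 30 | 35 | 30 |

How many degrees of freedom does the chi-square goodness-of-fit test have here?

5

There are k = 6 categories and no parameters were estimated from the data, so df = 6 − 1 = 5.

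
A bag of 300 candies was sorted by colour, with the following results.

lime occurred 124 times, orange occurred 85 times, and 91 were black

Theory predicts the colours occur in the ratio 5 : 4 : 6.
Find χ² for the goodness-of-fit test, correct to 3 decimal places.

Ratio total = 15. Expected counts: 300×5/15 = 100, 300×4/15 = 80, 300×6/15 = 120.
χ² = (124−100)²/100 + (85−80)²/80 + (91−120)²/120
   = 5.7600 + 0.3125 + 7.0083
Sum = 13.081

13.081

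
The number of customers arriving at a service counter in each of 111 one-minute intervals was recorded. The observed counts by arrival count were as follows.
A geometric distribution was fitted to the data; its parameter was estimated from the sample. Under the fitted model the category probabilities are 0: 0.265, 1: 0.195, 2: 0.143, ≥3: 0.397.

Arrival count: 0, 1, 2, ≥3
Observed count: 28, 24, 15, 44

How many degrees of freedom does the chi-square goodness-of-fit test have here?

There are k = 4 categories and 1 parameter estimated from the data, so df = 4 − 1 − 1 = 2.

2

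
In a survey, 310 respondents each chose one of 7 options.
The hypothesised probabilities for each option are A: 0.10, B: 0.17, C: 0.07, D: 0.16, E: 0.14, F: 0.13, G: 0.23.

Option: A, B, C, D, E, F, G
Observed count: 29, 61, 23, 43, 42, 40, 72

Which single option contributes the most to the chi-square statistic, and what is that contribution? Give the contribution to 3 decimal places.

Expected counts E_i = n·p_i: 310×0.10 = 31, 310×0.17 = 52.7, 310×0.07 = 21.7, 310×0.16 = 49.6, 310×0.14 = 43.4, 310×0.13 = 40.3, 310×0.23 = 71.3.
cat         O        E   (O−E)²/E
A          29       31     0.1290
B          61     52.7     1.3072
C          23     21.7     0.0779
D          43     49.6     0.8782
E          42     43.4     0.0452
F          40     40.3     0.0022
G          72     71.3     0.0069
The largest term is for B: 1.307.

B, 1.307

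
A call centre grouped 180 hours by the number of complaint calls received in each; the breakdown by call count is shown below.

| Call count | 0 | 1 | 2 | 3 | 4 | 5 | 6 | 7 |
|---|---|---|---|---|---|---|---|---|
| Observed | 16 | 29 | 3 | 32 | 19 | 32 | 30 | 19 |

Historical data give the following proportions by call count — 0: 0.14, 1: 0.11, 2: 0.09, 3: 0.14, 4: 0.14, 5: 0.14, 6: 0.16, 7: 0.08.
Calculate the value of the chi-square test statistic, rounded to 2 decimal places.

25.10

Expected counts E_i = n·p_i: 180×0.14 = 25.2, 180×0.11 = 19.8, 180×0.09 = 16.2, 180×0.14 = 25.2, 180×0.14 = 25.2, 180×0.14 = 25.2, 180×0.16 = 28.8, 180×0.08 = 14.4.
0: (16 − 25.2)²/25.2 = 84.64/25.2 = 3.359
1: (29 − 19.8)²/19.8 = 84.64/19.8 = 4.275
2: (3 − 16.2)²/16.2 = 174.24/16.2 = 10.756
3: (32 − 25.2)²/25.2 = 46.24/25.2 = 1.835
4: (19 − 25.2)²/25.2 = 38.44/25.2 = 1.525
5: (32 − 25.2)²/25.2 = 46.24/25.2 = 1.835
6: (30 − 28.8)²/28.8 = 1.44/28.8 = 0.050
7: (19 − 14.4)²/14.4 = 21.16/14.4 = 1.469
Sum = 25.10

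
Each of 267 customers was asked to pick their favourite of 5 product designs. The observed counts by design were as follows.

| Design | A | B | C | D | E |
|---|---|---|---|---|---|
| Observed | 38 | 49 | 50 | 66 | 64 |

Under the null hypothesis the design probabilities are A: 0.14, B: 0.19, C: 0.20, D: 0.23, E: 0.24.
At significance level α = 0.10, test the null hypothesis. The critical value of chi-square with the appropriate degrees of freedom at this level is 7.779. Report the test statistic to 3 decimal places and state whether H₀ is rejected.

0.629; do not reject

Expected counts E_i = n·p_i: 267×0.14 = 37.38, 267×0.19 = 50.73, 267×0.20 = 53.4, 267×0.23 = 61.41, 267×0.24 = 64.08.
χ² = (38−37.38)²/37.38 + (49−50.73)²/50.73 + (50−53.4)²/53.4 + (66−61.41)²/61.41 + (64−64.08)²/64.08
   = 0.0103 + 0.0590 + 0.2165 + 0.3431 + 0.0001
Sum = 0.629
df = 4. Since 0.629 < 7.779, we do not reject H₀.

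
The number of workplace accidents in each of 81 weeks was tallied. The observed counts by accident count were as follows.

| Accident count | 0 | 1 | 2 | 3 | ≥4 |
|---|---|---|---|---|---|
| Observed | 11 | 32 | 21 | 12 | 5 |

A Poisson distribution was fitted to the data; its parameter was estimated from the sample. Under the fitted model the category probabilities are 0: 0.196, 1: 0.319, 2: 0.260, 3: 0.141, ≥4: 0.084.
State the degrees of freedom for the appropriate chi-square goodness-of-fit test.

There are k = 5 categories and 1 parameter estimated from the data, so df = 5 − 1 − 1 = 3.

3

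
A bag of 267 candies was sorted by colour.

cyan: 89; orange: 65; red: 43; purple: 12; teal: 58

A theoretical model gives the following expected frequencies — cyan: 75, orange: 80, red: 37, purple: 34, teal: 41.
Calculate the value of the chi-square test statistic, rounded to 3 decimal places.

cat         O        E   (O−E)²/E
cyan       89       75     2.6133
orange     65       80     2.8125
red        43       37     0.9730
purple     12       34    14.2353
teal       58       41     7.0488
Sum = 27.683

27.683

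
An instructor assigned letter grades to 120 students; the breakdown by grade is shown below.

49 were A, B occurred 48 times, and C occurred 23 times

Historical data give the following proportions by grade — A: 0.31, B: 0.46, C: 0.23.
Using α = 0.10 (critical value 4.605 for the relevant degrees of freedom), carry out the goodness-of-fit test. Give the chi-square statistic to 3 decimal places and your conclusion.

5.449; reject

Expected counts E_i = n·p_i: 120×0.31 = 37.2, 120×0.46 = 55.2, 120×0.23 = 27.6.
cat         O        E   (O−E)²/E
A          49     37.2     3.7430
B          48     55.2     0.9391
C          23     27.6     0.7667
Sum = 5.449
df = 2. Since 5.449 > 4.605, we reject H₀.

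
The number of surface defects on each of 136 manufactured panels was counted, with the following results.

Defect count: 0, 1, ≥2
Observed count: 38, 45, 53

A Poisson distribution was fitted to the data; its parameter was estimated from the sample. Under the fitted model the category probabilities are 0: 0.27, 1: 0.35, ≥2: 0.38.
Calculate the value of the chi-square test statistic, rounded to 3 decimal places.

Expected counts E_i = n·p_i: 136×0.27 = 36.72, 136×0.35 = 47.6, 136×0.38 = 51.68.
0: (38 − 36.72)²/36.72 = 1.6384/36.72 = 0.0446
1: (45 − 47.6)²/47.6 = 6.76/47.6 = 0.1420
≥2: (53 − 51.68)²/51.68 = 1.7424/51.68 = 0.0337
Sum = 0.220

0.220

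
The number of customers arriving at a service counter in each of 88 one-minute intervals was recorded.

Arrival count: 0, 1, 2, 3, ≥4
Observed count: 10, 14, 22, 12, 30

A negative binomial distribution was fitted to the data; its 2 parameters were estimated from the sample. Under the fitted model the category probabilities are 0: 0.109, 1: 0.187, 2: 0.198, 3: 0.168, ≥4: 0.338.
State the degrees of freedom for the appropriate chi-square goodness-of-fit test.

2

There are k = 5 categories and 2 parameters estimated from the data, so df = 5 − 1 − 2 = 2.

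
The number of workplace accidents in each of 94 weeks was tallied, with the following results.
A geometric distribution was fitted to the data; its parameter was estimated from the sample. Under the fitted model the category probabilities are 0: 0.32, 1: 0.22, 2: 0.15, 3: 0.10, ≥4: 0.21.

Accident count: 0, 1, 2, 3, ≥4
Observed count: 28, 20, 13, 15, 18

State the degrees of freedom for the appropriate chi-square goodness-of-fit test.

There are k = 5 categories and 1 parameter estimated from the data, so df = 5 − 1 − 1 = 3.

3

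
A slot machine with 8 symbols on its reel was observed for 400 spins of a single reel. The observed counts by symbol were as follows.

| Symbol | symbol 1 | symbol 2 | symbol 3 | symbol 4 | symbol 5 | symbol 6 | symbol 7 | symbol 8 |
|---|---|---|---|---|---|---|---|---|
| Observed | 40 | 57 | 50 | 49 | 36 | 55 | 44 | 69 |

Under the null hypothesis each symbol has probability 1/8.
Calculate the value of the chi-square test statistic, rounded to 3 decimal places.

15.360

Under H₀ each category has probability 1/8, so each expected count is 400/8 = 50.
χ² = (40−50)²/50 + (57−50)²/50 + (50−50)²/50 + (49−50)²/50 + (36−50)²/50 + (55−50)²/50 + (44−50)²/50 + (69−50)²/50
   = 2.0000 + 0.9800 + 0.0000 + 0.0200 + 3.9200 + 0.5000 + 0.7200 + 7.2200
Sum = 15.360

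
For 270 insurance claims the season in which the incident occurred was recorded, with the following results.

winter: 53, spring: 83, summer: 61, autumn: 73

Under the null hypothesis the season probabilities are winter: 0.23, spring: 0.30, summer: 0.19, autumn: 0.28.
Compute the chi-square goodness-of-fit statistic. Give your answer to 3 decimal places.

3.306

Expected counts E_i = n·p_i: 270×0.23 = 62.1, 270×0.30 = 81, 270×0.19 = 51.3, 270×0.28 = 75.6.
winter: (53 − 62.1)²/62.1 = 82.81/62.1 = 1.3335
spring: (83 − 81)²/81 = 4/81 = 0.0494
summer: (61 − 51.3)²/51.3 = 94.09/51.3 = 1.8341
autumn: (73 − 75.6)²/75.6 = 6.76/75.6 = 0.0894
Sum = 3.306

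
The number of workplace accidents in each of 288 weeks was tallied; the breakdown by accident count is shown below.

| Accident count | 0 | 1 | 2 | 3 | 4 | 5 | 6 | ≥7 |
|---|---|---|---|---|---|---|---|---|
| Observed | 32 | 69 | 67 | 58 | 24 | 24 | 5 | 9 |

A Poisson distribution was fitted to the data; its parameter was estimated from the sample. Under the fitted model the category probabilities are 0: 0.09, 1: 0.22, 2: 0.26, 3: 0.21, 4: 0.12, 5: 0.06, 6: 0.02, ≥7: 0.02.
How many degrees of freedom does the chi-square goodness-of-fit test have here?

There are k = 8 categories and 1 parameter estimated from the data, so df = 8 − 1 − 1 = 6.

6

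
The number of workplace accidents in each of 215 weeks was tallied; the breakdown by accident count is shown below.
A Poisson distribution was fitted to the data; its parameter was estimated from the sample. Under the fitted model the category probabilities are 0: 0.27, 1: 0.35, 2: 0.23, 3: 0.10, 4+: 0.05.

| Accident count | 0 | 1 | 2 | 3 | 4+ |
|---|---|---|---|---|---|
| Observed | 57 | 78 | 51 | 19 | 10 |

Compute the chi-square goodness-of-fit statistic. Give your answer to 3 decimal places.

0.511

Expected counts E_i = n·p_i: 215×0.27 = 58.05, 215×0.35 = 75.25, 215×0.23 = 49.45, 215×0.10 = 21.5, 215×0.05 = 10.75.
cat         O        E   (O−E)²/E
0          57    58.05     0.0190
1          78    75.25     0.1005
2          51    49.45     0.0486
3          19     21.5     0.2907
4+         10    10.75     0.0523
Sum = 0.511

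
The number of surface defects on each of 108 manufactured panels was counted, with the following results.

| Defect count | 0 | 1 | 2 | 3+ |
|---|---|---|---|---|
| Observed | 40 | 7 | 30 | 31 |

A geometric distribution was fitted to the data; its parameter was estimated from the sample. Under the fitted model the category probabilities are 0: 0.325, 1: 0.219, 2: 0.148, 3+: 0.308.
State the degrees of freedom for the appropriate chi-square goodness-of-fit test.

There are k = 4 categories and 1 parameter estimated from the data, so df = 4 − 1 − 1 = 2.

2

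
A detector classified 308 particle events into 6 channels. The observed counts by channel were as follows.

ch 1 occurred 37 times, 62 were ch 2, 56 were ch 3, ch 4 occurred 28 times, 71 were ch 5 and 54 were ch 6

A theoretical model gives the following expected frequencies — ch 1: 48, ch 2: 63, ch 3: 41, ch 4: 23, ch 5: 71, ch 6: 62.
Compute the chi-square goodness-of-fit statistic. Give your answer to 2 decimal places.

10.14

χ² = (37−48)²/48 + (62−63)²/63 + (56−41)²/41 + (28−23)²/23 + (71−71)²/71 + (54−62)²/62
   = 2.521 + 0.016 + 5.488 + 1.087 + 0.000 + 1.032
Sum = 10.14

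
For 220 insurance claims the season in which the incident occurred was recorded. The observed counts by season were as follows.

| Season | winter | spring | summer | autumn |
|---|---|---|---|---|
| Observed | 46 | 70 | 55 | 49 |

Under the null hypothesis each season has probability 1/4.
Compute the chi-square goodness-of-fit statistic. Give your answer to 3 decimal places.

Expected count for each of the 4 categories: 220/4 = 55.
winter: (46 − 55)²/55 = 81/55 = 1.4727
spring: (70 − 55)²/55 = 225/55 = 4.0909
summer: (55 − 55)²/55 = 0/55 = 0.0000
autumn: (49 − 55)²/55 = 36/55 = 0.6545
Sum = 6.218

6.218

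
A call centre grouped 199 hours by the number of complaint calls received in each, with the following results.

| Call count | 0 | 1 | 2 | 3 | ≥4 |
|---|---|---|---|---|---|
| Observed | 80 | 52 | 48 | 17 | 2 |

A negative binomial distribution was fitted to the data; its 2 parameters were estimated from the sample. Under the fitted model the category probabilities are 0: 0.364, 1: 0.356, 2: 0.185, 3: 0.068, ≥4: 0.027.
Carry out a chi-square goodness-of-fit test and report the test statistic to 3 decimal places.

Expected counts E_i = n·p_i: 199×0.364 = 72.436, 199×0.356 = 70.844, 199×0.185 = 36.815, 199×0.068 = 13.532, 199×0.027 = 5.373.
χ² = (80−72.436)²/72.436 + (52−70.844)²/70.844 + (48−36.815)²/36.815 + (17−13.532)²/13.532 + (2−5.373)²/5.373
   = 0.7899 + 5.0124 + 3.3982 + 0.8888 + 2.1175
Sum = 12.207

12.207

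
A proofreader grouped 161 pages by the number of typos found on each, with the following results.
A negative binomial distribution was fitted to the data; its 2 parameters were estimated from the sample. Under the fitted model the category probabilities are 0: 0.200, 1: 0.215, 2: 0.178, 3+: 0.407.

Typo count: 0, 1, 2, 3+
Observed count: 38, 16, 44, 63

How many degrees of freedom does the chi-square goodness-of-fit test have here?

1

There are k = 4 categories and 2 parameters estimated from the data, so df = 4 − 1 − 2 = 1.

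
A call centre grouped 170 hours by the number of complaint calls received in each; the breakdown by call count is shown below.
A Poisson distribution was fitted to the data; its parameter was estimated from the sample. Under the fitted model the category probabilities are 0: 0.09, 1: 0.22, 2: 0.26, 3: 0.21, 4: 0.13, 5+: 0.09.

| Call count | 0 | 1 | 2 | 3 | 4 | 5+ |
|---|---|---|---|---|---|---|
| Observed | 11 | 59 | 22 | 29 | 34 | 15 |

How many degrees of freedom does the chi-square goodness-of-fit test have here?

4

There are k = 6 categories and 1 parameter estimated from the data, so df = 6 − 1 − 1 = 4.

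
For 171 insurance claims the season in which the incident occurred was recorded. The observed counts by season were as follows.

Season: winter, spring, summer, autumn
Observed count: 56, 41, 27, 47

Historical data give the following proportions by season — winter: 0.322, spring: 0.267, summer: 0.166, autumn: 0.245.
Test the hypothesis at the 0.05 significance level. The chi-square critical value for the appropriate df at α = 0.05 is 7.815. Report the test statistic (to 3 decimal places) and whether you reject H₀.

Expected counts E_i = n·p_i: 171×0.322 = 55.062, 171×0.267 = 45.657, 171×0.166 = 28.386, 171×0.245 = 41.895.
winter: (56 − 55.062)²/55.062 = 0.879844/55.062 = 0.0160
spring: (41 − 45.657)²/45.657 = 21.687649/45.657 = 0.4750
summer: (27 − 28.386)²/28.386 = 1.920996/28.386 = 0.0677
autumn: (47 − 41.895)²/41.895 = 26.061025/41.895 = 0.6221
Sum = 1.181
df = 3. Since 1.181 < 7.815, we do not reject H₀.

1.181; do not reject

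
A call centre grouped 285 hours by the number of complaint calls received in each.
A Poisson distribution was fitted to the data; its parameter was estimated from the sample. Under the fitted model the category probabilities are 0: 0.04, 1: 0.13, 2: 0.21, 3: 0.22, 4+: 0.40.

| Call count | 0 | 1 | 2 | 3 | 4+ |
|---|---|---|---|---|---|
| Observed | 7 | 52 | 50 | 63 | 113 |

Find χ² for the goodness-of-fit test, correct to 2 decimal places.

9.36

Expected counts E_i = n·p_i: 285×0.04 = 11.4, 285×0.13 = 37.05, 285×0.21 = 59.85, 285×0.22 = 62.7, 285×0.40 = 114.
cat         O        E   (O−E)²/E
0           7     11.4      1.698
1          52    37.05      6.032
2          50    59.85      1.621
3          63     62.7      0.001
4+        113      114      0.009
Sum = 9.36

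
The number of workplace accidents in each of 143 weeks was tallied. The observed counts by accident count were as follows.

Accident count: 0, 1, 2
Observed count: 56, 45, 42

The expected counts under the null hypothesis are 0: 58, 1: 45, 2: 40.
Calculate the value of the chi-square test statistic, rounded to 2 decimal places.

0.17

0: (56 − 58)²/58 = 4/58 = 0.069
1: (45 − 45)²/45 = 0/45 = 0.000
2: (42 − 40)²/40 = 4/40 = 0.100
Sum = 0.17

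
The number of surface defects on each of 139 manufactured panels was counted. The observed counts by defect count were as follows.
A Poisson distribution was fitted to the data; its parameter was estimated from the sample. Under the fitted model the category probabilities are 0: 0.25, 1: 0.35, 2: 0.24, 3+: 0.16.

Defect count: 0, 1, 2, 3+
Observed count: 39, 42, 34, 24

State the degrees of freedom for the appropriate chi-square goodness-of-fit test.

There are k = 4 categories and 1 parameter estimated from the data, so df = 4 − 1 − 1 = 2.

2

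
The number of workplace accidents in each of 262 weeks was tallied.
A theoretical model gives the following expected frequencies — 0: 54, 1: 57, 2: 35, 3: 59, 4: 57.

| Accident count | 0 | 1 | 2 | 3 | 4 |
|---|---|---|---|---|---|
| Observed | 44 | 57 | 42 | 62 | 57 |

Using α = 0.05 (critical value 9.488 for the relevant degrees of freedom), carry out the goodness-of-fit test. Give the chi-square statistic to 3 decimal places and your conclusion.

χ² = (44−54)²/54 + (57−57)²/57 + (42−35)²/35 + (62−59)²/59 + (57−57)²/57
   = 1.8519 + 0.0000 + 1.4000 + 0.1525 + 0.0000
Sum = 3.404
df = 4. Since 3.404 < 9.488, we do not reject H₀.

3.404; do not reject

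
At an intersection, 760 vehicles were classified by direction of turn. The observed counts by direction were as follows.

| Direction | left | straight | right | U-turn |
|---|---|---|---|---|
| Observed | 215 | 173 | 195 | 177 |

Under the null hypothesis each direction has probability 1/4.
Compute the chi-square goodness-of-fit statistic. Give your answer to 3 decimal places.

Expected count for each of the 4 categories: 760/4 = 190.
left: (215 − 190)²/190 = 625/190 = 3.2895
straight: (173 − 190)²/190 = 289/190 = 1.5211
right: (195 − 190)²/190 = 25/190 = 0.1316
U-turn: (177 − 190)²/190 = 169/190 = 0.8895
Sum = 5.832

5.832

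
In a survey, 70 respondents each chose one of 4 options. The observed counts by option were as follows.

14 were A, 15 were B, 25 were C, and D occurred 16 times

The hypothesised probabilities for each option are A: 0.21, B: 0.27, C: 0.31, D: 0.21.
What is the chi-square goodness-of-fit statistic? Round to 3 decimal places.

1.455

Expected counts E_i = n·p_i: 70×0.21 = 14.7, 70×0.27 = 18.9, 70×0.31 = 21.7, 70×0.21 = 14.7.
χ² = (14−14.7)²/14.7 + (15−18.9)²/18.9 + (25−21.7)²/21.7 + (16−14.7)²/14.7
   = 0.0333 + 0.8048 + 0.5018 + 0.1150
Sum = 1.455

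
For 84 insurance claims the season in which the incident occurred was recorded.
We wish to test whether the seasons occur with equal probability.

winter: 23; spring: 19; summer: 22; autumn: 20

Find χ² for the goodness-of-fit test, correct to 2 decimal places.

0.48

Under H₀ each category has probability 1/4, so each expected count is 84/4 = 21.
winter: (23 − 21)²/21 = 4/21 = 0.190
spring: (19 − 21)²/21 = 4/21 = 0.190
summer: (22 − 21)²/21 = 1/21 = 0.048
autumn: (20 − 21)²/21 = 1/21 = 0.048
Sum = 0.48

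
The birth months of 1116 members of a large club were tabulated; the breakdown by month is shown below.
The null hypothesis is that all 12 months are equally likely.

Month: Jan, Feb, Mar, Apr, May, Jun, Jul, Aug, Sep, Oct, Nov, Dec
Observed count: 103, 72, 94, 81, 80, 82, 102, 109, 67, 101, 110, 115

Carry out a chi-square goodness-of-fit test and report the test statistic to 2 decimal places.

Under H₀ each category has probability 1/12, so each expected count is 1116/12 = 93.
Jan: (103 − 93)²/93 = 100/93 = 1.075
Feb: (72 − 93)²/93 = 441/93 = 4.742
Mar: (94 − 93)²/93 = 1/93 = 0.011
Apr: (81 − 93)²/93 = 144/93 = 1.548
May: (80 − 93)²/93 = 169/93 = 1.817
Jun: (82 − 93)²/93 = 121/93 = 1.301
Jul: (102 − 93)²/93 = 81/93 = 0.871
Aug: (109 − 93)²/93 = 256/93 = 2.753
Sep: (67 − 93)²/93 = 676/93 = 7.269
Oct: (101 − 93)²/93 = 64/93 = 0.688
Nov: (110 − 93)²/93 = 289/93 = 3.108
Dec: (115 − 93)²/93 = 484/93 = 5.204
Sum = 30.39

30.39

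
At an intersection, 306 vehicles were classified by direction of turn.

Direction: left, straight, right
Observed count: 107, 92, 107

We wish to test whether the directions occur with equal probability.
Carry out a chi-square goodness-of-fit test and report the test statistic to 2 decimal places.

1.47

Under H₀ each category has probability 1/3, so each expected count is 306/3 = 102.
cat           O        E   (O−E)²/E
left        107      102      0.245
straight     92      102      0.980
right       107      102      0.245
Sum = 1.47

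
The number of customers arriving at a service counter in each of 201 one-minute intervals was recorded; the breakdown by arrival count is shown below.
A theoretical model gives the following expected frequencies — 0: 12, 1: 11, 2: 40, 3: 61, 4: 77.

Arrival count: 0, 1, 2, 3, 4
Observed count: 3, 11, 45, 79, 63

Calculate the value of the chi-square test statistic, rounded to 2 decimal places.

cat         O        E   (O−E)²/E
0           3       12      6.750
1          11       11      0.000
2          45       40      0.625
3          79       61      5.311
4          63       77      2.545
Sum = 15.23

15.23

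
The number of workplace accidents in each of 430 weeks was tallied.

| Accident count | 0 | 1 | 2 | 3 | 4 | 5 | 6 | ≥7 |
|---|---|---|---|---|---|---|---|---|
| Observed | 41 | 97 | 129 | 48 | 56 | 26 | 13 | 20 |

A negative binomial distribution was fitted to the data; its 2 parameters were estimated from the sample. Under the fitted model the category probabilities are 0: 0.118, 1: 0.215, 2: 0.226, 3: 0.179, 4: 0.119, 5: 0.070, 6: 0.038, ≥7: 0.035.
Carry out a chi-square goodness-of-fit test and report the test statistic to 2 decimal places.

26.74

Expected counts E_i = n·p_i: 430×0.118 = 50.74, 430×0.215 = 92.45, 430×0.226 = 97.18, 430×0.179 = 76.97, 430×0.119 = 51.17, 430×0.070 = 30.1, 430×0.038 = 16.34, 430×0.035 = 15.05.
χ² = (41−50.74)²/50.74 + (97−92.45)²/92.45 + (129−97.18)²/97.18 + (48−76.97)²/76.97 + (56−51.17)²/51.17 + (26−30.1)²/30.1 + (13−16.34)²/16.34 + (20−15.05)²/15.05
   = 1.870 + 0.224 + 10.419 + 10.904 + 0.456 + 0.558 + 0.683 + 1.628
Sum = 26.74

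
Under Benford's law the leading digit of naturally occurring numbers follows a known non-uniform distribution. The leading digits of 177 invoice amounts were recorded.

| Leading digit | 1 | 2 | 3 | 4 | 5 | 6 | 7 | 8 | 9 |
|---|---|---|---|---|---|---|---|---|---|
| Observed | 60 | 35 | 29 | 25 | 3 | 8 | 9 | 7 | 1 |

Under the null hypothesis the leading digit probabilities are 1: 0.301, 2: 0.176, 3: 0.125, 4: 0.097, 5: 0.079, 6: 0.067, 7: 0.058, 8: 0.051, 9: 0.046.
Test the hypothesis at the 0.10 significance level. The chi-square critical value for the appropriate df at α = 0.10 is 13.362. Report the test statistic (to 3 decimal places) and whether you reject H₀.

23.790; reject

Expected counts E_i = n·p_i: 177×0.301 = 53.277, 177×0.176 = 31.152, 177×0.125 = 22.125, 177×0.097 = 17.169, 177×0.079 = 13.983, 177×0.067 = 11.859, 177×0.058 = 10.266, 177×0.051 = 9.027, 177×0.046 = 8.142.
1: (60 − 53.277)²/53.277 = 45.198729/53.277 = 0.8484
2: (35 − 31.152)²/31.152 = 14.807104/31.152 = 0.4753
3: (29 − 22.125)²/22.125 = 47.265625/22.125 = 2.1363
4: (25 − 17.169)²/17.169 = 61.324561/17.169 = 3.5718
5: (3 − 13.983)²/13.983 = 120.626289/13.983 = 8.6266
6: (8 − 11.859)²/11.859 = 14.891881/11.859 = 1.2557
7: (9 − 10.266)²/10.266 = 1.602756/10.266 = 0.1561
8: (7 − 9.027)²/9.027 = 4.108729/9.027 = 0.4552
9: (1 − 8.142)²/8.142 = 51.008164/8.142 = 6.2648
Sum = 23.790
df = 8. Since 23.790 > 13.362, we reject H₀.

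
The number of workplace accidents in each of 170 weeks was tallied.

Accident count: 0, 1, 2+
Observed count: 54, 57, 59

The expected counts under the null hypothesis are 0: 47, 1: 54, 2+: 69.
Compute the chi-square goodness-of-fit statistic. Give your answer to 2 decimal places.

cat         O        E   (O−E)²/E
0          54       47      1.043
1          57       54      0.167
2+         59       69      1.449
Sum = 2.66

2.66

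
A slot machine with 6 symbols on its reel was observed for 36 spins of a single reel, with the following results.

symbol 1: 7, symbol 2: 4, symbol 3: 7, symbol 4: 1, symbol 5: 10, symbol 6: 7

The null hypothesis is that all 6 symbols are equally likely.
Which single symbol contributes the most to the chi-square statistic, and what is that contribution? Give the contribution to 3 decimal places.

symbol 4, 4.167

Expected count for each of the 6 categories: 36/6 = 6.
χ² = (7−6)²/6 + (4−6)²/6 + (7−6)²/6 + (1−6)²/6 + (10−6)²/6 + (7−6)²/6
   = 0.1667 + 0.6667 + 0.1667 + 4.1667 + 2.6667 + 0.1667
The largest term is for symbol 4: 4.167.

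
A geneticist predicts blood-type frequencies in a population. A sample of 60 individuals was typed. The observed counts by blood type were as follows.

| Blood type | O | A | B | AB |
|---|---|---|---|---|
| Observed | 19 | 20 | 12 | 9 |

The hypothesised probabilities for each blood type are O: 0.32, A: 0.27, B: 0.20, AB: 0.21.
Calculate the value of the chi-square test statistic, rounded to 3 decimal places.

1.922

Expected counts E_i = n·p_i: 60×0.32 = 19.2, 60×0.27 = 16.2, 60×0.20 = 12, 60×0.21 = 12.6.
cat         O        E   (O−E)²/E
O          19     19.2     0.0021
A          20     16.2     0.8914
B          12       12     0.0000
AB          9     12.6     1.0286
Sum = 1.922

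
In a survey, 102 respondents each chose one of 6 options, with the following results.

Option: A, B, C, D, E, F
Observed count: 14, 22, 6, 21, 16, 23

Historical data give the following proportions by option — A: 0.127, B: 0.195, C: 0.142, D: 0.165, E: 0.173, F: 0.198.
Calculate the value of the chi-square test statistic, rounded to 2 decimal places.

6.85

Expected counts E_i = n·p_i: 102×0.127 = 12.954, 102×0.195 = 19.89, 102×0.142 = 14.484, 102×0.165 = 16.83, 102×0.173 = 17.646, 102×0.198 = 20.196.
A: (14 − 12.954)²/12.954 = 1.094116/12.954 = 0.084
B: (22 − 19.89)²/19.89 = 4.4521/19.89 = 0.224
C: (6 − 14.484)²/14.484 = 71.978256/14.484 = 4.970
D: (21 − 16.83)²/16.83 = 17.3889/16.83 = 1.033
E: (16 − 17.646)²/17.646 = 2.709316/17.646 = 0.154
F: (23 − 20.196)²/20.196 = 7.862416/20.196 = 0.389
Sum = 6.85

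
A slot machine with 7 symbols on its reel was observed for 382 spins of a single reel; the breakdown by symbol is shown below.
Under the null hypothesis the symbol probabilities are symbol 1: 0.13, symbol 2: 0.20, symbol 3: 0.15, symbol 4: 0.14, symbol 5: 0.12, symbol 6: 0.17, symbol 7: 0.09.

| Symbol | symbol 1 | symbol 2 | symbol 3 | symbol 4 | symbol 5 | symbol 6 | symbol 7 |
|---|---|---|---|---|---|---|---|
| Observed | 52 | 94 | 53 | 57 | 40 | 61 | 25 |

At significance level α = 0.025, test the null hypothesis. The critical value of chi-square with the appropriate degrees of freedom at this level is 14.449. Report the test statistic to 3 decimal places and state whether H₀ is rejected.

8.261; do not reject

Expected counts E_i = n·p_i: 382×0.13 = 49.66, 382×0.20 = 76.4, 382×0.15 = 57.3, 382×0.14 = 53.48, 382×0.12 = 45.84, 382×0.17 = 64.94, 382×0.09 = 34.38.
cat           O        E   (O−E)²/E
symbol 1     52    49.66     0.1103
symbol 2     94     76.4     4.0545
symbol 3     53     57.3     0.3227
symbol 4     57    53.48     0.2317
symbol 5     40    45.84     0.7440
symbol 6     61    64.94     0.2390
symbol 7     25    34.38     2.5592
Sum = 8.261
df = 6. Since 8.261 < 14.449, we do not reject H₀.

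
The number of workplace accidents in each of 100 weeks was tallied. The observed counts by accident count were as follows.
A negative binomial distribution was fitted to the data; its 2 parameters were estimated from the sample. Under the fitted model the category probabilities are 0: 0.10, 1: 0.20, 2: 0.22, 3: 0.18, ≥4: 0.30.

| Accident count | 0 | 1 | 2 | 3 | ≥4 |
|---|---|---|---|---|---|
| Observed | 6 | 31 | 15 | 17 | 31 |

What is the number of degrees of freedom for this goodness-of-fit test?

There are k = 5 categories and 2 parameters estimated from the data, so df = 5 − 1 − 2 = 2.

2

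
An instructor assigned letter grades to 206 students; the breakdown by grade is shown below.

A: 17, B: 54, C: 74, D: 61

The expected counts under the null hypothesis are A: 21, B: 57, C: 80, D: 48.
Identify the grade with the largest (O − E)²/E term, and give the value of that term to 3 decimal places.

D, 3.521

A: (17 − 21)²/21 = 16/21 = 0.7619
B: (54 − 57)²/57 = 9/57 = 0.1579
C: (74 − 80)²/80 = 36/80 = 0.4500
D: (61 − 48)²/48 = 169/48 = 3.5208
The largest term is for D: 3.521.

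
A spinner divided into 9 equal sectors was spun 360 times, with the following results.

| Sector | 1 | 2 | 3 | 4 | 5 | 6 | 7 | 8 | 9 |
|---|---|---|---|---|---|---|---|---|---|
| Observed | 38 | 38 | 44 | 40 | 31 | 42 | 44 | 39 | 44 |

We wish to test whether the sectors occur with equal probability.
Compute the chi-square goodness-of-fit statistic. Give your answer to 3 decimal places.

Expected count for each of the 9 categories: 360/9 = 40.
1: (38 − 40)²/40 = 4/40 = 0.1000
2: (38 − 40)²/40 = 4/40 = 0.1000
3: (44 − 40)²/40 = 16/40 = 0.4000
4: (40 − 40)²/40 = 0/40 = 0.0000
5: (31 − 40)²/40 = 81/40 = 2.0250
6: (42 − 40)²/40 = 4/40 = 0.1000
7: (44 − 40)²/40 = 16/40 = 0.4000
8: (39 − 40)²/40 = 1/40 = 0.0250
9: (44 − 40)²/40 = 16/40 = 0.4000
Sum = 3.550

3.550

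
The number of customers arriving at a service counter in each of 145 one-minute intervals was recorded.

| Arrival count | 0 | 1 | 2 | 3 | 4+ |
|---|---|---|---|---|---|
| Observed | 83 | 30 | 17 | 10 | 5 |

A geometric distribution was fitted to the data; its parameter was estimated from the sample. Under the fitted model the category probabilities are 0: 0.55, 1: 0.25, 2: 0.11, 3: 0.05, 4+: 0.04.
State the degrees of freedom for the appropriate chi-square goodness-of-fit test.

There are k = 5 categories and 1 parameter estimated from the data, so df = 5 − 1 − 1 = 3.

3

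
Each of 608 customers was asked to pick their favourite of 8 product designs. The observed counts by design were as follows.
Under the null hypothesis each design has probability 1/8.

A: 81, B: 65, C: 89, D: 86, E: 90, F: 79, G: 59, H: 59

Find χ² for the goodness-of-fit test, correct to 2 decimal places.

15.76

Expected count for each of the 8 categories: 608/8 = 76.
χ² = (81−76)²/76 + (65−76)²/76 + (89−76)²/76 + (86−76)²/76 + (90−76)²/76 + (79−76)²/76 + (59−76)²/76 + (59−76)²/76
   = 0.329 + 1.592 + 2.224 + 1.316 + 2.579 + 0.118 + 3.803 + 3.803
Sum = 15.76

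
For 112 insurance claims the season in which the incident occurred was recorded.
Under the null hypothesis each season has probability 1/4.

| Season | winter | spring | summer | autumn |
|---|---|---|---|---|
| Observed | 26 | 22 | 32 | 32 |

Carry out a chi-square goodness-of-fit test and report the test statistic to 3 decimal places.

Expected count for each of the 4 categories: 112/4 = 28.
winter: (26 − 28)²/28 = 4/28 = 0.1429
spring: (22 − 28)²/28 = 36/28 = 1.2857
summer: (32 − 28)²/28 = 16/28 = 0.5714
autumn: (32 − 28)²/28 = 16/28 = 0.5714
Sum = 2.571

2.571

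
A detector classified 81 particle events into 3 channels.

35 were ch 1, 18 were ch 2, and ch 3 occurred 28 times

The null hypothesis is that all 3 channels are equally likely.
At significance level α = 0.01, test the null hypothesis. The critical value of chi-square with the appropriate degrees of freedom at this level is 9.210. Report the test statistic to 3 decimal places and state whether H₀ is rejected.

5.407; do not reject

Under H₀ each category has probability 1/3, so each expected count is 81/3 = 27.
χ² = (35−27)²/27 + (18−27)²/27 + (28−27)²/27
   = 2.3704 + 3.0000 + 0.0370
Sum = 5.407
df = 2. Since 5.407 < 9.210, we do not reject H₀.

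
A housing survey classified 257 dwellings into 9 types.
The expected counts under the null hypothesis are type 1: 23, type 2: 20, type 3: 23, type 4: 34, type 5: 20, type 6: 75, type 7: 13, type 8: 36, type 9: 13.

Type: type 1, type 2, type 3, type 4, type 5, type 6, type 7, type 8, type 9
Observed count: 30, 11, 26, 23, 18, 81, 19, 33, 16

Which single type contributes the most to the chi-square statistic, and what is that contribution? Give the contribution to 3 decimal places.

type 2, 4.050

cat         O        E   (O−E)²/E
type 1     30       23     2.1304
type 2     11       20     4.0500
type 3     26       23     0.3913
type 4     23       34     3.5588
type 5     18       20     0.2000
type 6     81       75     0.4800
type 7     19       13     2.7692
type 8     33       36     0.2500
type 9     16       13     0.6923
The largest term is for type 2: 4.050.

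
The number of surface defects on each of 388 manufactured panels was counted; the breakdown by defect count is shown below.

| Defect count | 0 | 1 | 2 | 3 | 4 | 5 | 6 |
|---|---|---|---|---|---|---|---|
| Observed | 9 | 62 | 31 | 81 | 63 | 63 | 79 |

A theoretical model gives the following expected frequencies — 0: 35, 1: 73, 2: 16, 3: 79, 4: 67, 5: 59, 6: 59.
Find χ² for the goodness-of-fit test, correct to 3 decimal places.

42.375

χ² = (9−35)²/35 + (62−73)²/73 + (31−16)²/16 + (81−79)²/79 + (63−67)²/67 + (63−59)²/59 + (79−59)²/59
   = 19.3143 + 1.6575 + 14.0625 + 0.0506 + 0.2388 + 0.2712 + 6.7797
Sum = 42.375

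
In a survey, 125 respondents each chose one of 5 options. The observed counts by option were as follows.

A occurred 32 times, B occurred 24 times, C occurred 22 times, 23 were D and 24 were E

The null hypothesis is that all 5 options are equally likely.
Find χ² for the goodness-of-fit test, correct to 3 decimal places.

Expected count for each of the 5 categories: 125/5 = 25.
χ² = (32−25)²/25 + (24−25)²/25 + (22−25)²/25 + (23−25)²/25 + (24−25)²/25
   = 1.9600 + 0.0400 + 0.3600 + 0.1600 + 0.0400
Sum = 2.560

2.560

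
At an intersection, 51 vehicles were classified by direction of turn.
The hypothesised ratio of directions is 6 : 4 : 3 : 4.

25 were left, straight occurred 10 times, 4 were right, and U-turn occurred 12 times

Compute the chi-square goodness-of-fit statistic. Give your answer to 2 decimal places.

5.83

Ratio total = 17. Expected counts: 51×6/17 = 18, 51×4/17 = 12, 51×3/17 = 9, 51×4/17 = 12.
χ² = (25−18)²/18 + (10−12)²/12 + (4−9)²/9 + (12−12)²/12
   = 2.722 + 0.333 + 2.778 + 0.000
Sum = 5.83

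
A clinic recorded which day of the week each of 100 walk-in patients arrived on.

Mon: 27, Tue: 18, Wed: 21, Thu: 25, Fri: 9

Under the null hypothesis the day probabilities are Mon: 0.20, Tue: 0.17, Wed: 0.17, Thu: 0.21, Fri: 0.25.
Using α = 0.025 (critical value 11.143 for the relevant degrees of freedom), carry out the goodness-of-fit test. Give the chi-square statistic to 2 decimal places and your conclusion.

14.45; reject

Expected counts E_i = n·p_i: 100×0.20 = 20, 100×0.17 = 17, 100×0.17 = 17, 100×0.21 = 21, 100×0.25 = 25.
χ² = (27−20)²/20 + (18−17)²/17 + (21−17)²/17 + (25−21)²/21 + (9−25)²/25
   = 2.450 + 0.059 + 0.941 + 0.762 + 10.240
Sum = 14.45
df = 4. Since 14.45 > 11.143, we reject H₀.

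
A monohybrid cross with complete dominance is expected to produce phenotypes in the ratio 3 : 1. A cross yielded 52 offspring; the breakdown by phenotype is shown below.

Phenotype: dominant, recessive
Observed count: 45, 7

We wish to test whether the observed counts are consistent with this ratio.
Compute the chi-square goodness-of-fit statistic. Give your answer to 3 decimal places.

3.692

Ratio total = 4. Expected counts: 52×3/4 = 39, 52×1/4 = 13.
χ² = (45−39)²/39 + (7−13)²/13
   = 0.9231 + 2.7692
Sum = 3.692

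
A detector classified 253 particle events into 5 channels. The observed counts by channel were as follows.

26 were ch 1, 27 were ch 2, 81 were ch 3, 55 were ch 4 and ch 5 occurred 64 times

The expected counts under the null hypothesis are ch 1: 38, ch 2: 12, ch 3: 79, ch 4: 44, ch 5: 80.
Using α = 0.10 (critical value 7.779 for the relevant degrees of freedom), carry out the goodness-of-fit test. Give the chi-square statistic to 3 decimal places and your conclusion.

χ² = (26−38)²/38 + (27−12)²/12 + (81−79)²/79 + (55−44)²/44 + (64−80)²/80
   = 3.7895 + 18.7500 + 0.0506 + 2.7500 + 3.2000
Sum = 28.540
df = 4. Since 28.540 > 7.779, we reject H₀.

28.540; reject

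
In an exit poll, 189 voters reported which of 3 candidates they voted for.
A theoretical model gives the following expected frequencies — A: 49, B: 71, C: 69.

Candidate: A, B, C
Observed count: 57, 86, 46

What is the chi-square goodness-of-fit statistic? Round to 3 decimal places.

A: (57 − 49)²/49 = 64/49 = 1.3061
B: (86 − 71)²/71 = 225/71 = 3.1690
C: (46 − 69)²/69 = 529/69 = 7.6667
Sum = 12.142

12.142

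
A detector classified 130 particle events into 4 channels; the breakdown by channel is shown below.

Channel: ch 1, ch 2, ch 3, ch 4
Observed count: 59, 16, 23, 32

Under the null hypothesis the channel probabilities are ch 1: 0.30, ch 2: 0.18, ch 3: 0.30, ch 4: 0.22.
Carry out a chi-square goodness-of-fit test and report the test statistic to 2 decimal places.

19.56

Expected counts E_i = n·p_i: 130×0.30 = 39, 130×0.18 = 23.4, 130×0.30 = 39, 130×0.22 = 28.6.
ch 1: (59 − 39)²/39 = 400/39 = 10.256
ch 2: (16 − 23.4)²/23.4 = 54.76/23.4 = 2.340
ch 3: (23 − 39)²/39 = 256/39 = 6.564
ch 4: (32 − 28.6)²/28.6 = 11.56/28.6 = 0.404
Sum = 19.56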